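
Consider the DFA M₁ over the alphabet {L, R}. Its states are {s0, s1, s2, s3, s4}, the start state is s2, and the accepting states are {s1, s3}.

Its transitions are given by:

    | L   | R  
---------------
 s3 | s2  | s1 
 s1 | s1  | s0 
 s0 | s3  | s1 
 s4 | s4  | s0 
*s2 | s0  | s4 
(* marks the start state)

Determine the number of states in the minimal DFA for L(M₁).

Start with accepting vs non-accepting: {s1,s3} | {s0,s2,s4}.
Refine {s1,s3} on symbol L: members go to different blocks, giving {s1} and {s3}.
On input L, block {s0,s2,s4} splits into {s2,s4} and {s0}.
Refine {s2,s4} on symbol L: members go to different blocks, giving {s2} and {s4}.
Stable partition: {s1} | {s2} | {s3} | {s0} | {s4} — 5 equivalence classes.

5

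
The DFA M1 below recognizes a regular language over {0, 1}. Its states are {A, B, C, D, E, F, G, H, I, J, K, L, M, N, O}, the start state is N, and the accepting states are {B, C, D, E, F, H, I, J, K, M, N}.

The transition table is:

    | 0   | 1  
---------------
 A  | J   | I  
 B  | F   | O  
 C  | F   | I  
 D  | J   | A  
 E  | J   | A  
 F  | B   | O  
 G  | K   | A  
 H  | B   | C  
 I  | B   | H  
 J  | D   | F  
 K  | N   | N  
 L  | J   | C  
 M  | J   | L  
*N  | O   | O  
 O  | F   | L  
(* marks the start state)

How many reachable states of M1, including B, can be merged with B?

2

States {E,G,K,M} cannot be reached from the start state, so discard them.
P0 = {B,C,D,F,H,I,J,N} | {A,L,O}.
Refine {B,C,D,F,H,I,J,N} on symbol 0: members go to different blocks, giving {B,C,D,F,H,I,J} and {N}.
Refine {B,C,D,F,H,I,J} on symbol 1: members go to different blocks, giving {C,H,I,J} and {B,D,F}.
Split {C,H,I,J} by δ(·,1) → {C,H,I} and {J}.
Refine {A,L,O} on symbol 0: members go to different blocks, giving {A,L} and {O}.
On input 0, block {B,D,F} splits into {B,F} and {D}.
The partition is now stable with 7 blocks: {C,H,I} | {A,L} | {N} | {B,F} | {J} | {O} | {D}.
The equivalence class containing B is {B,F}, of size 2.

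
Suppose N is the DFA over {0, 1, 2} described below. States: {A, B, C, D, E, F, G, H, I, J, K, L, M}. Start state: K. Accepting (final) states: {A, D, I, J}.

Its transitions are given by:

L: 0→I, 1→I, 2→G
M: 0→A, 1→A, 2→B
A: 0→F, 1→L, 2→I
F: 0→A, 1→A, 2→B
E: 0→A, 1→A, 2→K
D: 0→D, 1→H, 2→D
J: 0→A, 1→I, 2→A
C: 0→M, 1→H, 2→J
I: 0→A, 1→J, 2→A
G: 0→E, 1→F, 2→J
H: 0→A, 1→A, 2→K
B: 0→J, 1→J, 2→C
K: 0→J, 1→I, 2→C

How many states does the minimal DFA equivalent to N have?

States {D} cannot be reached from the start state, so discard them.
P0 = {A,I,J} | {B,C,E,F,G,H,K,L,M}.
Refine {A,I,J} on symbol 0: members go to different blocks, giving {I,J} and {A}.
On input 0, block {B,C,E,F,G,H,K,L,M} splits into {E,F,H,M} and {B,K,L} and {C,G}.
The partition is now stable with 5 blocks: {I,J} | {E,F,H,M} | {A} | {B,K,L} | {C,G}.

5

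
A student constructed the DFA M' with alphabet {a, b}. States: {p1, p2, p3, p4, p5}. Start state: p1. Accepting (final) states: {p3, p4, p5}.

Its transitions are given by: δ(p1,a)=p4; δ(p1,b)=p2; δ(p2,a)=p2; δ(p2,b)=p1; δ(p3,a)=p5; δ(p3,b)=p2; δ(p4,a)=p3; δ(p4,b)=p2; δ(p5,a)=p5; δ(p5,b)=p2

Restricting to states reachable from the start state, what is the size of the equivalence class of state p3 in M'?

3

All states are reachable from the start state.
P0 = {p3,p4,p5} | {p1,p2}.
Split {p1,p2} by δ(·,a) → {p1} and {p2}.
Stable partition: {p3,p4,p5} | {p1} | {p2} — 3 equivalence classes.
State p3 belongs to the block {p3,p4,p5}, which has 3 states.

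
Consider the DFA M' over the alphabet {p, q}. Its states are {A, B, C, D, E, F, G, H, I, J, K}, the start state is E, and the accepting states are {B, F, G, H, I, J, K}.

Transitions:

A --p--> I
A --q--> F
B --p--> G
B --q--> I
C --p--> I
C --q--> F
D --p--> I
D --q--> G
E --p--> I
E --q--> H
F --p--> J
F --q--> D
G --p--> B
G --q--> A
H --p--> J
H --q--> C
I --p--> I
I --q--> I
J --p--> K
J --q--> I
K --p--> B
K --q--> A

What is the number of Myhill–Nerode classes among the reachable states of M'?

Every state is reachable, so we keep all 11.
Initial partition by acceptance: {B,F,G,H,I,J,K} | {A,C,D,E}.
Split {B,F,G,H,I,J,K} by δ(·,q) → {F,G,H,K} and {B,I,J}.
On input p, block {B,I,J} splits into {B,J} and {I}.
Stable partition: {F,G,H,K} | {A,C,D,E} | {B,J} | {I} — 4 equivalence classes.

4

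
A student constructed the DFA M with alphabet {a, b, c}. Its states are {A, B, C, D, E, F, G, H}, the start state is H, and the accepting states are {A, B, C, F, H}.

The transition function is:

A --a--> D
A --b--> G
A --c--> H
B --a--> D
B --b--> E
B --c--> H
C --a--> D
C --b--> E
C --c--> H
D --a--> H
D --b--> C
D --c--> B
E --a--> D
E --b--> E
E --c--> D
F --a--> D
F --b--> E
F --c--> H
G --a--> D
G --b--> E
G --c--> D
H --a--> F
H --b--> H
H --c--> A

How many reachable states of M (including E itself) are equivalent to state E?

Start with accepting vs non-accepting: {A,B,C,F,H} | {D,E,G}.
Split {A,B,C,F,H} by δ(·,a) → {A,B,C,F} and {H}.
Refine {D,E,G} on symbol a: members go to different blocks, giving {E,G} and {D}.
Stable partition: {A,B,C,F} | {E,G} | {H} | {D} — 4 equivalence classes.
The equivalence class containing E is {E,G}, of size 2.

2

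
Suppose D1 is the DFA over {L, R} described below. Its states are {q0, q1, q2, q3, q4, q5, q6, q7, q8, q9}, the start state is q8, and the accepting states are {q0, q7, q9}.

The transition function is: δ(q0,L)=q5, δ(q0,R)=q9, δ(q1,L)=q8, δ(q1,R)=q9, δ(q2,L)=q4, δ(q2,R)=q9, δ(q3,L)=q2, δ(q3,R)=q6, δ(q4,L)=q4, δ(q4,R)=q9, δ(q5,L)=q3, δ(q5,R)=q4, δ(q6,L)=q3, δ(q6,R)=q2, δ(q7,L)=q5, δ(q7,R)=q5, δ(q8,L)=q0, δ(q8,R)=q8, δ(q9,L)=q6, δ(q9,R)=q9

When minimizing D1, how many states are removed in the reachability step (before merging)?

2

No path from q8 leads to q1, q7; the other 8 states are all reachable.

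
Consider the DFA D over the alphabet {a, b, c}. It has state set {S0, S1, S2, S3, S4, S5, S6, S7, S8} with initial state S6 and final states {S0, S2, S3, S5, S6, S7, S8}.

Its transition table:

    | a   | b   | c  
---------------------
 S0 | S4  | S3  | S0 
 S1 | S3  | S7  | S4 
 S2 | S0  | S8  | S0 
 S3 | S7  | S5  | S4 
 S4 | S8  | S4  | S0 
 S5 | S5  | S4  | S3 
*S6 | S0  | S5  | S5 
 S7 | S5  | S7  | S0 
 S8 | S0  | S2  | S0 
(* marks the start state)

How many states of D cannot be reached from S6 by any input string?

BFS from S6 reaches {S0, S2, S3, S4, S5, S6, S7, S8}; the 1 state(s) S1 are never visited.

1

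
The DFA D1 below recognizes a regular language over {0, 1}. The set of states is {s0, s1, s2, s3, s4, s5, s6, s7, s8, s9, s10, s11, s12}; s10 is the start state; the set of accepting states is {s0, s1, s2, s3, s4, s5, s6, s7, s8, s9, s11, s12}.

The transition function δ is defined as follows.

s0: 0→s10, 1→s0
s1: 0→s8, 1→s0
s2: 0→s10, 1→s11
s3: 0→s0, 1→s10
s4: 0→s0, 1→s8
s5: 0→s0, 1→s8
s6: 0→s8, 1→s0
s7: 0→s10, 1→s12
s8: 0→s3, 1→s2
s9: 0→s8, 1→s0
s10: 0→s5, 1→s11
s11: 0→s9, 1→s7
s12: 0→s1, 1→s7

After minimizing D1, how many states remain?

States {s4,s6} cannot be reached from the start state, so discard them.
Start with accepting vs non-accepting: {s0,s1,s2,s3,s5,s7,s8,s9,s11,s12} | {s10}.
On input 0, block {s0,s1,s2,s3,s5,s7,s8,s9,s11,s12} splits into {s1,s3,s5,s8,s9,s11,s12} and {s0,s2,s7}.
On input 0, block {s1,s3,s5,s8,s9,s11,s12} splits into {s1,s8,s9,s11,s12} and {s3,s5}.
Split {s1,s8,s9,s11,s12} by δ(·,0) → {s1,s9,s11,s12} and {s8}.
Refine {s1,s9,s11,s12} on symbol 0: members go to different blocks, giving {s1,s9} and {s11,s12}.
Refine {s0,s2,s7} on symbol 1: members go to different blocks, giving {s2,s7} and {s0}.
Refine {s3,s5} on symbol 1: members go to different blocks, giving {s3} and {s5}.
Stable partition: {s1,s9} | {s10} | {s2,s7} | {s3} | {s8} | {s11,s12} | {s0} | {s5} — 8 equivalence classes.

8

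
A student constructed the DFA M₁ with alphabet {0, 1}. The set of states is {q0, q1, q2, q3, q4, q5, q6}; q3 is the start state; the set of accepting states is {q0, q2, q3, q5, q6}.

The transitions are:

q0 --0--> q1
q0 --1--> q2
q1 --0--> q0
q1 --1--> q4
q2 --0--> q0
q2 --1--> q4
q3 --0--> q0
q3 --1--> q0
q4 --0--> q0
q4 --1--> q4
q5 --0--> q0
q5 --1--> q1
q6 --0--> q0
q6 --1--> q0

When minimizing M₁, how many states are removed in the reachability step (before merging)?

No path from q3 leads to q5, q6; the other 5 states are all reachable.

2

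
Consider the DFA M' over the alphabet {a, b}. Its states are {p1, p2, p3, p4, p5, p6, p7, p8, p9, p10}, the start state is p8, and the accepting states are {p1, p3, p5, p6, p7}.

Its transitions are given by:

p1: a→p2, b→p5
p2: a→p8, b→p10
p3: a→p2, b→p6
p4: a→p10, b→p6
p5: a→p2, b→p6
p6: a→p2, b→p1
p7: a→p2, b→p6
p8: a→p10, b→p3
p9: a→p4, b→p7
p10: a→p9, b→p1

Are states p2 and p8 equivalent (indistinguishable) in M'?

Every state is reachable, so we keep all 10.
Start with accepting vs non-accepting: {p1,p3,p5,p6,p7} | {p2,p4,p8,p9,p10}.
Split {p2,p4,p8,p9,p10} by δ(·,b) → {p4,p8,p9,p10} and {p2}.
No further refinement is possible. Final partition (3 blocks): {p1,p3,p5,p6,p7} | {p4,p8,p9,p10} | {p2}.
p2 and p8 end up in different blocks, so they are distinguishable. For instance, the string 'b' is accepted from only p8.

No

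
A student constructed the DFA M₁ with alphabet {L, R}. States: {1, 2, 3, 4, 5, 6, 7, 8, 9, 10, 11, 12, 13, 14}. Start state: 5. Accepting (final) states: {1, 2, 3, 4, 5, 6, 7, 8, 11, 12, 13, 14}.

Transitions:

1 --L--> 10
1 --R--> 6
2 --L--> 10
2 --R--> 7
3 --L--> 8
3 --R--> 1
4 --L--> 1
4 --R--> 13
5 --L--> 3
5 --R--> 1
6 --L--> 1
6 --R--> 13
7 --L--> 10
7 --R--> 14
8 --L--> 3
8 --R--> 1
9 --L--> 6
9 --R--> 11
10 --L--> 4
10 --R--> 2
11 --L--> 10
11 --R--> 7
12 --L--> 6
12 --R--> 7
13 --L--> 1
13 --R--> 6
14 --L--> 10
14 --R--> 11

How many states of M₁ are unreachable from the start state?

BFS from 5 reaches {1, 2, 3, 4, 5, 6, 7, 8, 10, 11, 13, 14}; the 2 state(s) 9, 12 are never visited.

2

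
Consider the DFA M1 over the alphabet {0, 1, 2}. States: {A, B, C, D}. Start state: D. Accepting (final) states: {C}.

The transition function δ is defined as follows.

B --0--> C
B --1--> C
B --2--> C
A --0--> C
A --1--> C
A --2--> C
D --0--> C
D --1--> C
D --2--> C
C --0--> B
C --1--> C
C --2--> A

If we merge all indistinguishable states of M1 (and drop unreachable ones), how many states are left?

Start with accepting vs non-accepting: {C} | {A,B,D}.
The partition is now stable with 2 blocks: {C} | {A,B,D}.

2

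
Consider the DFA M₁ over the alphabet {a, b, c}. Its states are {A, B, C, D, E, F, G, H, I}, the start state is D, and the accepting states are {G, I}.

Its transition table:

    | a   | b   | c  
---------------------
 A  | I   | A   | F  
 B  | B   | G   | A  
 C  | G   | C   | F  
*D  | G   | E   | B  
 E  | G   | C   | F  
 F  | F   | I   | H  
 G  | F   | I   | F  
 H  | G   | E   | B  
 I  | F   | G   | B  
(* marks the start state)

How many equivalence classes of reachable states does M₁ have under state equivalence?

Every state is reachable, so we keep all 9.
P0 = {G,I} | {A,B,C,D,E,F,H}.
On input a, block {A,B,C,D,E,F,H} splits into {A,C,D,E,H} and {B,F}.
No further refinement is possible. Final partition (3 blocks): {G,I} | {A,C,D,E,H} | {B,F}.

3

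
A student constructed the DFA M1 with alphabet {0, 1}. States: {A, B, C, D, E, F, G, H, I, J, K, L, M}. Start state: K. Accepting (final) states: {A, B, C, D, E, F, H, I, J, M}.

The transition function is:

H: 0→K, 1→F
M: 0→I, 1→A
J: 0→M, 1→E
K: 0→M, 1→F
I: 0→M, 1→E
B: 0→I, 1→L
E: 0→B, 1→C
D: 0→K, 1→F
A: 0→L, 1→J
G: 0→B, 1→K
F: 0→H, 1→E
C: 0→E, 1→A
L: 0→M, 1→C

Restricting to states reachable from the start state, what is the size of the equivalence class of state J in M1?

2

First remove the unreachable states {D,G}; 11 states remain.
Start with accepting vs non-accepting: {A,B,C,E,F,H,I,J,M} | {K,L}.
Split {A,B,C,E,F,H,I,J,M} by δ(·,0) → {B,C,E,F,I,J,M} and {A,H}.
On input 0, block {B,C,E,F,I,J,M} splits into {B,C,E,I,J,M} and {F}.
Split {B,C,E,I,J,M} by δ(·,1) → {E,I,J} and {C,M} and {B}.
Refine {E,I,J} on symbol 0: members go to different blocks, giving {I,J} and {E}.
On input 1, block {K,L} splits into {K} and {L}.
Split {A,H} by δ(·,0) → {A} and {H}.
On input 0, block {C,M} splits into {C} and {M}.
No further refinement is possible. Final partition (10 blocks): {I,J} | {K} | {A} | {F} | {C} | {B} | {E} | {L} | {H} | {M}.
The equivalence class containing J is {I,J}, of size 2.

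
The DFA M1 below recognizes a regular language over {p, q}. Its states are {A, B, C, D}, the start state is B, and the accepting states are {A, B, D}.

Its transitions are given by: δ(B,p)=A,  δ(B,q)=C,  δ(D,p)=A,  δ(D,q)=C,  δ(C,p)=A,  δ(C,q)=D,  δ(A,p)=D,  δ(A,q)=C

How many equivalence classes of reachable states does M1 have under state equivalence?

2

All states are reachable from the start state.
Start with accepting vs non-accepting: {A,B,D} | {C}.
The partition is now stable with 2 blocks: {A,B,D} | {C}.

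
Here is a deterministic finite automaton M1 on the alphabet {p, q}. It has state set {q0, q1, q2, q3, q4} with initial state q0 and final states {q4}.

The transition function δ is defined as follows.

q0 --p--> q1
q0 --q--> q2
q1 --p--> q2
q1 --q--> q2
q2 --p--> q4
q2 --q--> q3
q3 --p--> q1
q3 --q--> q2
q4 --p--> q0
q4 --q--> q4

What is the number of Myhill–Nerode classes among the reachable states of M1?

4

All states are reachable from the start state.
P0 = {q4} | {q0,q1,q2,q3}.
On input p, block {q0,q1,q2,q3} splits into {q0,q1,q3} and {q2}.
Refine {q0,q1,q3} on symbol p: members go to different blocks, giving {q0,q3} and {q1}.
No further refinement is possible. Final partition (4 blocks): {q4} | {q0,q3} | {q2} | {q1}.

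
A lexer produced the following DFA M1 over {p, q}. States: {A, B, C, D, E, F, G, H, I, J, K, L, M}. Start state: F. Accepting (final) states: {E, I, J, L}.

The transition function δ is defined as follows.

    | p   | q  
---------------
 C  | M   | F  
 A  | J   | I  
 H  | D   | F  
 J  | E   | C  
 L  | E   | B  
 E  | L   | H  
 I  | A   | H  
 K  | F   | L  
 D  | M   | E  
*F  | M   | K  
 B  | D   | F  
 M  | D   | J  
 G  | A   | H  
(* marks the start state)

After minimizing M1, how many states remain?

Reachable states from the start: {B,C,D,E,F,H,J,K,L,M}. Unreachable: {A,G,I} — drop them.
Initial partition by acceptance: {E,J,L} | {B,C,D,F,H,K,M}.
Refine {B,C,D,F,H,K,M} on symbol q: members go to different blocks, giving {B,C,F,H} and {D,K,M}.
On input q, block {B,C,F,H} splits into {B,C,H} and {F}.
On input p, block {D,K,M} splits into {D,M} and {K}.
No further refinement is possible. Final partition (5 blocks): {E,J,L} | {B,C,H} | {D,M} | {F} | {K}.

5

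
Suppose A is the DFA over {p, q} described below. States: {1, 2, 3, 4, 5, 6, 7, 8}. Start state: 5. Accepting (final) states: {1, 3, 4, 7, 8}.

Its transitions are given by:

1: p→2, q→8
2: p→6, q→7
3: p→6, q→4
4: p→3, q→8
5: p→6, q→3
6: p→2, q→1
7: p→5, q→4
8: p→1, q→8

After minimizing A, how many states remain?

3

All states are reachable from the start state.
Start with accepting vs non-accepting: {1,3,4,7,8} | {2,5,6}.
Refine {1,3,4,7,8} on symbol p: members go to different blocks, giving {1,3,7} and {4,8}.
No further refinement is possible. Final partition (3 blocks): {1,3,7} | {2,5,6} | {4,8}.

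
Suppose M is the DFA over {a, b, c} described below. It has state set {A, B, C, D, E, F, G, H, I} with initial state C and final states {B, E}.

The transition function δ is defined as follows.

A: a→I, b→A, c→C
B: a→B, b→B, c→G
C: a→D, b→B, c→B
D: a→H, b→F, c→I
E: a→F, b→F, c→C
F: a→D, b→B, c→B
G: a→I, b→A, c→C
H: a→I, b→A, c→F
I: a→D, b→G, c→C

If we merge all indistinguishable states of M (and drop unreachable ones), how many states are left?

States {E} cannot be reached from the start state, so discard them.
Initial partition by acceptance: {B} | {A,C,D,F,G,H,I}.
Split {A,C,D,F,G,H,I} by δ(·,b) → {A,D,G,H,I} and {C,F}.
Split {A,D,G,H,I} by δ(·,b) → {A,G,H,I} and {D}.
On input a, block {A,G,H,I} splits into {A,G,H} and {I}.
The partition is now stable with 5 blocks: {B} | {A,G,H} | {C,F} | {D} | {I}.

5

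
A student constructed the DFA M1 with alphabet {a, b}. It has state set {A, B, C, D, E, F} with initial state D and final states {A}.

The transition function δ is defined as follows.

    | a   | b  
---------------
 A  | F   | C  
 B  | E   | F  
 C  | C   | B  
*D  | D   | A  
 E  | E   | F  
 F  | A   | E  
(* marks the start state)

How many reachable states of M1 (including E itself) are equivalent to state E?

All states are reachable from the start state.
Initial partition by acceptance: {A} | {B,C,D,E,F}.
Refine {B,C,D,E,F} on symbol a: members go to different blocks, giving {B,C,D,E} and {F}.
Refine {B,C,D,E} on symbol b: members go to different blocks, giving {B,E} and {C} and {D}.
Stable partition: {A} | {B,E} | {F} | {C} | {D} — 5 equivalence classes.
The equivalence class containing E is {B,E}, of size 2.

2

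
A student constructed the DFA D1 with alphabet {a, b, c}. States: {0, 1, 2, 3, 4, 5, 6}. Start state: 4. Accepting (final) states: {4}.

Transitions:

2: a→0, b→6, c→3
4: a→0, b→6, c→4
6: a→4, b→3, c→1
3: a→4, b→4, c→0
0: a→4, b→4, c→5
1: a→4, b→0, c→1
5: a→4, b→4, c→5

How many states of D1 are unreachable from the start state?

No path from 4 leads to 2; the other 6 states are all reachable.

1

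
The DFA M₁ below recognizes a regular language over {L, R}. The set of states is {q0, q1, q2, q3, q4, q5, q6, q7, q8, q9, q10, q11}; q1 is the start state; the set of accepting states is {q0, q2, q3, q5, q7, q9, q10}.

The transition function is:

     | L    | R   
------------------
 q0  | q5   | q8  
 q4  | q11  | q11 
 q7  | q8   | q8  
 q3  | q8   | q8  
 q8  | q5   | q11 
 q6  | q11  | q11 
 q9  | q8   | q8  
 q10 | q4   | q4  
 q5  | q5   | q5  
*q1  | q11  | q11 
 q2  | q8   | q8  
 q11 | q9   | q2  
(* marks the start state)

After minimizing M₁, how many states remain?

Reachable states from the start: {q1,q2,q5,q8,q9,q11}. Unreachable: {q0,q3,q4,q6,q7,q10} — drop them.
Start with accepting vs non-accepting: {q2,q5,q9} | {q1,q8,q11}.
Refine {q2,q5,q9} on symbol L: members go to different blocks, giving {q2,q9} and {q5}.
Refine {q1,q8,q11} on symbol L: members go to different blocks, giving {q1} and {q8} and {q11}.
Stable partition: {q2,q9} | {q1} | {q5} | {q8} | {q11} — 5 equivalence classes.

5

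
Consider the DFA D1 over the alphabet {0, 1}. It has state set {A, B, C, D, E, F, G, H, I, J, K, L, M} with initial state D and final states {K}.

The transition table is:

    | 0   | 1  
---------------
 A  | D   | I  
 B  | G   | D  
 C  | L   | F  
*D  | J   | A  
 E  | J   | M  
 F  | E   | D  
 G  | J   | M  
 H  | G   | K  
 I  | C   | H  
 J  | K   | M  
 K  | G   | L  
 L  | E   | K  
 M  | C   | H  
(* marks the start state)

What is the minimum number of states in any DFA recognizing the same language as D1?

Reachable states from the start: {A,C,D,E,F,G,H,I,J,K,L,M}. Unreachable: {B} — drop them.
P0 = {K} | {A,C,D,E,F,G,H,I,J,L,M}.
On input 0, block {A,C,D,E,F,G,H,I,J,L,M} splits into {A,C,D,E,F,G,H,I,L,M} and {J}.
Refine {A,C,D,E,F,G,H,I,L,M} on symbol 0: members go to different blocks, giving {A,C,F,H,I,L,M} and {D,E,G}.
On input 0, block {A,C,F,H,I,L,M} splits into {A,F,H,L} and {C,I,M}.
On input 1, block {A,F,H,L} splits into {H,L} and {A} and {F}.
Refine {D,E,G} on symbol 1: members go to different blocks, giving {E,G} and {D}.
Refine {C,I,M} on symbol 0: members go to different blocks, giving {I,M} and {C}.
Stable partition: {K} | {H,L} | {J} | {E,G} | {I,M} | {A} | {F} | {D} | {C} — 9 equivalence classes.

9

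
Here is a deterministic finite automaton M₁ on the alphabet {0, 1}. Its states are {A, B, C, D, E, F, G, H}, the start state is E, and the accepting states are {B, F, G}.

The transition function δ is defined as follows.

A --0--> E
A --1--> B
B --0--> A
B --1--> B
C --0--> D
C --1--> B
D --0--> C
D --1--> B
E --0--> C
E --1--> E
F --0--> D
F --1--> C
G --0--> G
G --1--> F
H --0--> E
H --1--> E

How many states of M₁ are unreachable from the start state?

3

Starting at E and following transitions, the reachable set is {A, B, C, D, E}. That leaves F, G, H unreachable — 3 in total.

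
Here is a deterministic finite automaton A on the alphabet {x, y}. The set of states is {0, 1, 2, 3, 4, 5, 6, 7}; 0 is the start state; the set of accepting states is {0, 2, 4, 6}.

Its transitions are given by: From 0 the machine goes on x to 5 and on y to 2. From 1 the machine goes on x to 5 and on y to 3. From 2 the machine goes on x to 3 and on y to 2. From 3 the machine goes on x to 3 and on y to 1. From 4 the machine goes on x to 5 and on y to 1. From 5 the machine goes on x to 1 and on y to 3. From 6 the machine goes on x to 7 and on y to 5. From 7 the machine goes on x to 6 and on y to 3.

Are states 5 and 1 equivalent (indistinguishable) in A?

Yes

First remove the unreachable states {4,6,7}; 5 states remain.
P0 = {0,2} | {1,3,5}.
No further refinement is possible. Final partition (2 blocks): {0,2} | {1,3,5}.
5 and 1 lie in the same block of the stable partition, so they are equivalent — no string distinguishes them.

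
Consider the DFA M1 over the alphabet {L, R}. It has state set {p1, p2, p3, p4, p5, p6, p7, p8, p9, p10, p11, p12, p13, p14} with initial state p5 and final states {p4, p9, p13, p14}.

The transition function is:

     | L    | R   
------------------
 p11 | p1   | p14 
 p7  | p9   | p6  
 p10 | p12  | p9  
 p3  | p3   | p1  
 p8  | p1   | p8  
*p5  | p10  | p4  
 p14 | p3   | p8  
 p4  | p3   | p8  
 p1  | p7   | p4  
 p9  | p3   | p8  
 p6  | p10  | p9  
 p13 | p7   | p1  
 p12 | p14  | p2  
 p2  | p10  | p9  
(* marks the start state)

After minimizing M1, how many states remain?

Reachable states from the start: {p1,p2,p3,p4,p5,p6,p7,p8,p9,p10,p12,p14}. Unreachable: {p11,p13} — drop them.
Start with accepting vs non-accepting: {p4,p9,p14} | {p1,p2,p3,p5,p6,p7,p8,p10,p12}.
Split {p1,p2,p3,p5,p6,p7,p8,p10,p12} by δ(·,L) → {p1,p2,p3,p5,p6,p8,p10} and {p7,p12}.
Split {p1,p2,p3,p5,p6,p8,p10} by δ(·,L) → {p2,p3,p5,p6,p8} and {p1,p10}.
Refine {p2,p3,p5,p6,p8} on symbol L: members go to different blocks, giving {p2,p5,p6,p8} and {p3}.
Refine {p2,p5,p6,p8} on symbol R: members go to different blocks, giving {p2,p5,p6} and {p8}.
The partition is now stable with 6 blocks: {p4,p9,p14} | {p2,p5,p6} | {p7,p12} | {p1,p10} | {p3} | {p8}.

6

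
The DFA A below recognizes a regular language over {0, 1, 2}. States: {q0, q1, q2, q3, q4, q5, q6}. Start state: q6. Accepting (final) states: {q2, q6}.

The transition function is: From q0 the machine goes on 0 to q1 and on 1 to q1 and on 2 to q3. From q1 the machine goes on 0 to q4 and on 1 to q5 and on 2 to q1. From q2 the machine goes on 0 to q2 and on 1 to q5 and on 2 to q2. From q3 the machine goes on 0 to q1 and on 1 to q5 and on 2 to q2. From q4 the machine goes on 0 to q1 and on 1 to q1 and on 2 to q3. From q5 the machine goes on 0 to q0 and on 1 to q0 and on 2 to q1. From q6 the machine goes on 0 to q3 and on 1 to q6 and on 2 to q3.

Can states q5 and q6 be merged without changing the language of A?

No

P0 = {q2,q6} | {q0,q1,q3,q4,q5}.
On input 0, block {q2,q6} splits into {q2} and {q6}.
Refine {q0,q1,q3,q4,q5} on symbol 2: members go to different blocks, giving {q0,q1,q4,q5} and {q3}.
Refine {q0,q1,q4,q5} on symbol 2: members go to different blocks, giving {q0,q4} and {q1,q5}.
Split {q1,q5} by δ(·,1) → {q1} and {q5}.
The partition is now stable with 6 blocks: {q2} | {q0,q4} | {q6} | {q3} | {q1} | {q5}.
q5 and q6 end up in different blocks, so they are distinguishable. For instance, the string 'ε' is accepted from only q6.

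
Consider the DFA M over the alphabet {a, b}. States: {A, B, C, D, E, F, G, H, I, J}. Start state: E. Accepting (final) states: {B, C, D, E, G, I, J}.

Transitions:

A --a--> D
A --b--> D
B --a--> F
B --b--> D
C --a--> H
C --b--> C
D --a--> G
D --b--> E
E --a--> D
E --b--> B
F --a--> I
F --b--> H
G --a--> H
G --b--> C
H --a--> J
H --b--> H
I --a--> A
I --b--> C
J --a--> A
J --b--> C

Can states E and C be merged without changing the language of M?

No

P0 = {B,C,D,E,G,I,J} | {A,F,H}.
Split {B,C,D,E,G,I,J} by δ(·,a) → {B,C,G,I,J} and {D,E}.
Refine {B,C,G,I,J} on symbol b: members go to different blocks, giving {C,G,I,J} and {B}.
On input a, block {A,F,H} splits into {F,H} and {A}.
Split {C,G,I,J} by δ(·,a) → {C,G} and {I,J}.
Refine {D,E} on symbol a: members go to different blocks, giving {D} and {E}.
Stable partition: {C,G} | {F,H} | {D} | {B} | {A} | {I,J} | {E} — 7 equivalence classes.
E and C end up in different blocks, so they are distinguishable. For instance, the string 'a' is accepted from only E.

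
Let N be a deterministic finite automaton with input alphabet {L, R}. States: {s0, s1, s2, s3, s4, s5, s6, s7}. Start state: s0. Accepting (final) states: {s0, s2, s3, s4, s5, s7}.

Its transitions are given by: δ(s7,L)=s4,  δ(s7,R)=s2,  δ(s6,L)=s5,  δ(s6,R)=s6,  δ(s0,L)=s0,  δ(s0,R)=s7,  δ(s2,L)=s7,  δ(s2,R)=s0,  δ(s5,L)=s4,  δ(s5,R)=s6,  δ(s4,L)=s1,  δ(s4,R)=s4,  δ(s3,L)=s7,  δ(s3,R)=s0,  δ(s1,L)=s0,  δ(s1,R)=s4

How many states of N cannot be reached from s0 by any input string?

Starting at s0 and following transitions, the reachable set is {s0, s1, s2, s4, s7}. That leaves s3, s5, s6 unreachable — 3 in total.

3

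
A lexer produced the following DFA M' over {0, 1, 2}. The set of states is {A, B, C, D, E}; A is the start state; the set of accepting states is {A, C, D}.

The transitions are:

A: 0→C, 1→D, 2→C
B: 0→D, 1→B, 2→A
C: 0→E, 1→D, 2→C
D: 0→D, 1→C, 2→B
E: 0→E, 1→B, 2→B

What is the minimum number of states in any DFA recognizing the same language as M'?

All states are reachable from the start state.
Initial partition by acceptance: {A,C,D} | {B,E}.
Split {A,C,D} by δ(·,0) → {A,D} and {C}.
On input 0, block {A,D} splits into {A} and {D}.
Refine {B,E} on symbol 0: members go to different blocks, giving {B} and {E}.
Stable partition: {A} | {B} | {C} | {D} | {E} — 5 equivalence classes.

5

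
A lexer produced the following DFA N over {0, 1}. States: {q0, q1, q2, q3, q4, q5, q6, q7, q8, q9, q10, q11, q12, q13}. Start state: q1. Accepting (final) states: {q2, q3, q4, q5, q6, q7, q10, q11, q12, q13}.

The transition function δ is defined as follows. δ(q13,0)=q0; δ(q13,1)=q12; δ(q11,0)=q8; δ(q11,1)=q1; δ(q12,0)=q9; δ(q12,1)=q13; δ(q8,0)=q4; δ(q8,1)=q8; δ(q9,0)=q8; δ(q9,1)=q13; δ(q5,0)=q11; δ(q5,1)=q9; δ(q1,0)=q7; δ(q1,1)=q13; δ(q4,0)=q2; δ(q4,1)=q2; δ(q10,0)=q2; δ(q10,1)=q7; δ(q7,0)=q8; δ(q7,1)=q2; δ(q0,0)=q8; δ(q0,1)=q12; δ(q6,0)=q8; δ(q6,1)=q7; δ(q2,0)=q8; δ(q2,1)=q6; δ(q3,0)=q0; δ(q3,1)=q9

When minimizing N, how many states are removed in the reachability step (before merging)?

4

BFS from q1 reaches {q0, q1, q2, q4, q6, q7, q8, q9, q12, q13}; the 4 state(s) q3, q5, q10, q11 are never visited.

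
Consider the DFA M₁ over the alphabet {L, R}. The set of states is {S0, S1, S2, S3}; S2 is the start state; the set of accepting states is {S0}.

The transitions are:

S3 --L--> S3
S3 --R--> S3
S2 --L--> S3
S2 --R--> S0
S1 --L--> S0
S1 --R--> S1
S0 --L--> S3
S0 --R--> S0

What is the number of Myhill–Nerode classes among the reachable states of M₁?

Reachable states from the start: {S0,S2,S3}. Unreachable: {S1} — drop them.
Initial partition by acceptance: {S0} | {S2,S3}.
Split {S2,S3} by δ(·,R) → {S2} and {S3}.
No further refinement is possible. Final partition (3 blocks): {S0} | {S2} | {S3}.

3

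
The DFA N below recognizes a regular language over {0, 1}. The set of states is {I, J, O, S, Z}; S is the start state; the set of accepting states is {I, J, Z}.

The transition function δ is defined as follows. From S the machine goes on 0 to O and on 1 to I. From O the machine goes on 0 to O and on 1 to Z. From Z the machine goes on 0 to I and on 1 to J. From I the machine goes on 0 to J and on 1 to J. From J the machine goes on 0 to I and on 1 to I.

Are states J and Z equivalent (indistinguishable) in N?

All states are reachable from the start state.
Initial partition by acceptance: {I,J,Z} | {O,S}.
The partition is now stable with 2 blocks: {I,J,Z} | {O,S}.
J and Z lie in the same block of the stable partition, so they are equivalent — no string distinguishes them.

Yes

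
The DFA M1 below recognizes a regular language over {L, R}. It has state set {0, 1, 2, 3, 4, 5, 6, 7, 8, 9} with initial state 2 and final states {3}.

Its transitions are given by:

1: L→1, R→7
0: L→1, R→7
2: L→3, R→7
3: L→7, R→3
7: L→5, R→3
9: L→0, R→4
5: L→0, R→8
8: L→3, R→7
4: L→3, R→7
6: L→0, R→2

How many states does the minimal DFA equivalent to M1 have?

5

States {4,6,9} cannot be reached from the start state, so discard them.
Initial partition by acceptance: {3} | {0,1,2,5,7,8}.
On input L, block {0,1,2,5,7,8} splits into {0,1,5,7} and {2,8}.
Refine {0,1,5,7} on symbol R: members go to different blocks, giving {0,1} and {5} and {7}.
Stable partition: {3} | {0,1} | {2,8} | {5} | {7} — 5 equivalence classes.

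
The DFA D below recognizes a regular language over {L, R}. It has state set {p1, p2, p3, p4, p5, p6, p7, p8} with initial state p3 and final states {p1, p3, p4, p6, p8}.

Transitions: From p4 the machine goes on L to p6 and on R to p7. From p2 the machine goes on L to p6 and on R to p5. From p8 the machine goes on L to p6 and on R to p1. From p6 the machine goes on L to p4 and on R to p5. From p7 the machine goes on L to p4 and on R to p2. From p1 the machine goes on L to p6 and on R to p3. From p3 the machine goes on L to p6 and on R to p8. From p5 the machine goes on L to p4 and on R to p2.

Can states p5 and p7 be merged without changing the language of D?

P0 = {p1,p3,p4,p6,p8} | {p2,p5,p7}.
Refine {p1,p3,p4,p6,p8} on symbol R: members go to different blocks, giving {p1,p3,p8} and {p4,p6}.
Stable partition: {p1,p3,p8} | {p2,p5,p7} | {p4,p6} — 3 equivalence classes.
p5 and p7 lie in the same block of the stable partition, so they are equivalent — no string distinguishes them.

Yes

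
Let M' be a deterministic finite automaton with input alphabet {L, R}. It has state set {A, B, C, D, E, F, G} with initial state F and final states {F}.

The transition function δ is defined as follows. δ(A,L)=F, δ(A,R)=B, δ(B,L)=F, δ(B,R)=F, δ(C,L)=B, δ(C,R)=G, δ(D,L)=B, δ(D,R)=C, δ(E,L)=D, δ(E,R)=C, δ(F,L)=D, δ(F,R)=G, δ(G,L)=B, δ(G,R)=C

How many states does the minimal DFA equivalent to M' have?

3

Reachable states from the start: {B,C,D,F,G}. Unreachable: {A,E} — drop them.
Start with accepting vs non-accepting: {F} | {B,C,D,G}.
Refine {B,C,D,G} on symbol L: members go to different blocks, giving {C,D,G} and {B}.
Stable partition: {F} | {C,D,G} | {B} — 3 equivalence classes.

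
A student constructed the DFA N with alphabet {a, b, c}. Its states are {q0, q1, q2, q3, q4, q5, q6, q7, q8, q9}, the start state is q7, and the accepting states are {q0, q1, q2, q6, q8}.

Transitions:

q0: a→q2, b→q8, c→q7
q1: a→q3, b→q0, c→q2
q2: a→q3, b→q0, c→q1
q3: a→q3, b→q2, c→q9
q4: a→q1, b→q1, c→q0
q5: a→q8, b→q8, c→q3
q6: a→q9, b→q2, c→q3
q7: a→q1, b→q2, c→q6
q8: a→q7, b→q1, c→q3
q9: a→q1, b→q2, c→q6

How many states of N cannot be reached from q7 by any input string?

2

Starting at q7 and following transitions, the reachable set is {q0, q1, q2, q3, q6, q7, q8, q9}. That leaves q4, q5 unreachable — 2 in total.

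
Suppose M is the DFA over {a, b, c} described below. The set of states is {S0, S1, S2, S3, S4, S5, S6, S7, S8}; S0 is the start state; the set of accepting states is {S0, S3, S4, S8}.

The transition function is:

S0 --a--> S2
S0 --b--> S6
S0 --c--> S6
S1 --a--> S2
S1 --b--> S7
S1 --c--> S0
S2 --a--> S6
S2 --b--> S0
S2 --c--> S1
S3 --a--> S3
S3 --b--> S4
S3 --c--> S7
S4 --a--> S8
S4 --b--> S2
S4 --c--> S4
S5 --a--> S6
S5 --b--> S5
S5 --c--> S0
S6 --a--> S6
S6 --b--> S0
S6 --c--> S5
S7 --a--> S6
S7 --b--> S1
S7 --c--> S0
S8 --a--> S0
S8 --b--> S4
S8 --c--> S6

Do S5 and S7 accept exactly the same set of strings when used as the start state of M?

States {S3,S4,S8} cannot be reached from the start state, so discard them.
Initial partition by acceptance: {S0} | {S1,S2,S5,S6,S7}.
On input b, block {S1,S2,S5,S6,S7} splits into {S1,S5,S7} and {S2,S6}.
Stable partition: {S0} | {S1,S5,S7} | {S2,S6} — 3 equivalence classes.
S5 and S7 lie in the same block of the stable partition, so they are equivalent — no string distinguishes them.

Yes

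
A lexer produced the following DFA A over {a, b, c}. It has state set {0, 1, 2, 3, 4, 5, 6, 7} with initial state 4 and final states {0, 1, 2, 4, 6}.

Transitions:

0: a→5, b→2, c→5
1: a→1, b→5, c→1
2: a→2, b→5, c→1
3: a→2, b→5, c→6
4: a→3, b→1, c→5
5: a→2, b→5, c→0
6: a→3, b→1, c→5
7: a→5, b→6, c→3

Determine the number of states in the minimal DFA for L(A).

3

First remove the unreachable states {7}; 7 states remain.
Initial partition by acceptance: {0,1,2,4,6} | {3,5}.
Split {0,1,2,4,6} by δ(·,a) → {0,4,6} and {1,2}.
The partition is now stable with 3 blocks: {0,4,6} | {3,5} | {1,2}.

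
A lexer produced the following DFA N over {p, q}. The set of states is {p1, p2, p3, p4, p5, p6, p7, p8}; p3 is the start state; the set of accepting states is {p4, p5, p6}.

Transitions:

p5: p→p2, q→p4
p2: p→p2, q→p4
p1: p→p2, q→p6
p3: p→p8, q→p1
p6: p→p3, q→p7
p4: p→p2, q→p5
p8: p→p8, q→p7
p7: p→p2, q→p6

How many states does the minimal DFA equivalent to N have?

All states are reachable from the start state.
P0 = {p4,p5,p6} | {p1,p2,p3,p7,p8}.
Refine {p4,p5,p6} on symbol q: members go to different blocks, giving {p4,p5} and {p6}.
On input q, block {p1,p2,p3,p7,p8} splits into {p1,p7} and {p3,p8} and {p2}.
Stable partition: {p4,p5} | {p1,p7} | {p6} | {p3,p8} | {p2} — 5 equivalence classes.

5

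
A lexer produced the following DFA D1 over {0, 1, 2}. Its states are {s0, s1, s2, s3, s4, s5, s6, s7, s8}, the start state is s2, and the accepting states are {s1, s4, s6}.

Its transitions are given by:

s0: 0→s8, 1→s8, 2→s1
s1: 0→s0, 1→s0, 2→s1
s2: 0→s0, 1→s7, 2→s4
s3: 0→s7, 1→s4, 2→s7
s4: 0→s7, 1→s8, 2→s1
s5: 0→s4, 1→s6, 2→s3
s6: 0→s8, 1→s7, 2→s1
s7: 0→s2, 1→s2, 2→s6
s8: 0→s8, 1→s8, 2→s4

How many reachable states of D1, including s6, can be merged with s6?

3

Reachable states from the start: {s0,s1,s2,s4,s6,s7,s8}. Unreachable: {s3,s5} — drop them.
P0 = {s1,s4,s6} | {s0,s2,s7,s8}.
Stable partition: {s1,s4,s6} | {s0,s2,s7,s8} — 2 equivalence classes.
The equivalence class containing s6 is {s1,s4,s6}, of size 3.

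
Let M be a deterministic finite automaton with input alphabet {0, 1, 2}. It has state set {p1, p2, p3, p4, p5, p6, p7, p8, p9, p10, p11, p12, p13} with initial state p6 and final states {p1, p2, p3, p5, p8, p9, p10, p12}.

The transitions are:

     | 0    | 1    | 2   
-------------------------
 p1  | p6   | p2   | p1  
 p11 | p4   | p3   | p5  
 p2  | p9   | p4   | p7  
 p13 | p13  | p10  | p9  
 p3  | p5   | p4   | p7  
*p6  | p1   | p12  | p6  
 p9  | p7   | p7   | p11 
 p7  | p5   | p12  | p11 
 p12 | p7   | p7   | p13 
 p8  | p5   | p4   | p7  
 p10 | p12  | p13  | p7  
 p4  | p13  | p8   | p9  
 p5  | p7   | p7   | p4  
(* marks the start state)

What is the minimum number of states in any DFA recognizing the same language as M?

6

P0 = {p1,p2,p3,p5,p8,p9,p10,p12} | {p4,p6,p7,p11,p13}.
On input 0, block {p1,p2,p3,p5,p8,p9,p10,p12} splits into {p1,p5,p9,p12} and {p2,p3,p8,p10}.
On input 1, block {p1,p5,p9,p12} splits into {p5,p9,p12} and {p1}.
Refine {p4,p6,p7,p11,p13} on symbol 0: members go to different blocks, giving {p4,p11,p13} and {p6} and {p7}.
Stable partition: {p5,p9,p12} | {p4,p11,p13} | {p2,p3,p8,p10} | {p1} | {p6} | {p7} — 6 equivalence classes.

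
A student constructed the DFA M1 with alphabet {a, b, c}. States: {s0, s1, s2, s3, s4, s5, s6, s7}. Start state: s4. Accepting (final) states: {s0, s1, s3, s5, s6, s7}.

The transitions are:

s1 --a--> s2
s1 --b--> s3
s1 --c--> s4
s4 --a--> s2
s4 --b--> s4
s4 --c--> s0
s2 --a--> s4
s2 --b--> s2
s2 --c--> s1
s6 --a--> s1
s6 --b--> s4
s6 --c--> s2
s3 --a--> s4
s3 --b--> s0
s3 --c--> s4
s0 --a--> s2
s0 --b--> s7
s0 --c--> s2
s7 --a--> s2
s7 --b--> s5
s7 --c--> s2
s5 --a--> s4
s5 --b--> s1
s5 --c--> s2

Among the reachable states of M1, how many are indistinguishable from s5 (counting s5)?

5

First remove the unreachable states {s6}; 7 states remain.
Start with accepting vs non-accepting: {s0,s1,s3,s5,s7} | {s2,s4}.
No further refinement is possible. Final partition (2 blocks): {s0,s1,s3,s5,s7} | {s2,s4}.
The equivalence class containing s5 is {s0,s1,s3,s5,s7}, of size 5.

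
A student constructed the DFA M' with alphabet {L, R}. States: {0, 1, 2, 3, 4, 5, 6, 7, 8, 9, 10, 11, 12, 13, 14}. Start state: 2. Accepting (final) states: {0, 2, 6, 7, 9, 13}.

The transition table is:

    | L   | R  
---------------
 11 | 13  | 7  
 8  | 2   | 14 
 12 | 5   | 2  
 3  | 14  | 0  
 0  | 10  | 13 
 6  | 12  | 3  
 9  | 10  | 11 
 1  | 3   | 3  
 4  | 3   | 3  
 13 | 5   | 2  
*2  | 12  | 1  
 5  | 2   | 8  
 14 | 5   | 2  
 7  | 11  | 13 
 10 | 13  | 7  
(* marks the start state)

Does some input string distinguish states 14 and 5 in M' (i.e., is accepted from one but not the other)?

States {4,6,9} cannot be reached from the start state, so discard them.
Initial partition by acceptance: {0,2,7,13} | {1,3,5,8,10,11,12,14}.
Refine {0,2,7,13} on symbol R: members go to different blocks, giving {0,7,13} and {2}.
On input R, block {0,7,13} splits into {0,7} and {13}.
Refine {1,3,5,8,10,11,12,14} on symbol L: members go to different blocks, giving {1,3,12,14} and {5,8} and {10,11}.
Refine {1,3,12,14} on symbol L: members go to different blocks, giving {1,3} and {12,14}.
Split {1,3} by δ(·,L) → {1} and {3}.
Split {5,8} by δ(·,R) → {5} and {8}.
The partition is now stable with 9 blocks: {0,7} | {1} | {2} | {13} | {5} | {10,11} | {12,14} | {3} | {8}.
14 and 5 end up in different blocks, so they are distinguishable. For instance, the string 'L' is accepted from only 5.

Yes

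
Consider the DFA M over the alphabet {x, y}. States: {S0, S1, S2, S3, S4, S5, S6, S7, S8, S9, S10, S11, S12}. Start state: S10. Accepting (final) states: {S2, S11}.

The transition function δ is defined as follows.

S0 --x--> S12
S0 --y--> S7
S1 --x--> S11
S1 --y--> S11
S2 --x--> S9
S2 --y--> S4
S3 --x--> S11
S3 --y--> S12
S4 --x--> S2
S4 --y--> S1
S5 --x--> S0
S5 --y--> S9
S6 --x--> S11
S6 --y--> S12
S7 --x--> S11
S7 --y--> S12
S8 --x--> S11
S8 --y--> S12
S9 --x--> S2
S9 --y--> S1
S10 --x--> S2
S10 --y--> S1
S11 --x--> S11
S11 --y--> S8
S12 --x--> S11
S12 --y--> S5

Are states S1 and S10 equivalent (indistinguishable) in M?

Reachable states from the start: {S0,S1,S2,S4,S5,S7,S8,S9,S10,S11,S12}. Unreachable: {S3,S6} — drop them.
Initial partition by acceptance: {S2,S11} | {S0,S1,S4,S5,S7,S8,S9,S10,S12}.
Refine {S2,S11} on symbol x: members go to different blocks, giving {S2} and {S11}.
On input x, block {S0,S1,S4,S5,S7,S8,S9,S10,S12} splits into {S1,S7,S8,S12} and {S4,S9,S10} and {S0,S5}.
Refine {S1,S7,S8,S12} on symbol y: members go to different blocks, giving {S7,S8} and {S1} and {S12}.
Split {S0,S5} by δ(·,x) → {S0} and {S5}.
No further refinement is possible. Final partition (8 blocks): {S2} | {S7,S8} | {S11} | {S4,S9,S10} | {S0} | {S1} | {S12} | {S5}.
S1 and S10 end up in different blocks, so they are distinguishable. For instance, the string 'y' is accepted from only S1.

No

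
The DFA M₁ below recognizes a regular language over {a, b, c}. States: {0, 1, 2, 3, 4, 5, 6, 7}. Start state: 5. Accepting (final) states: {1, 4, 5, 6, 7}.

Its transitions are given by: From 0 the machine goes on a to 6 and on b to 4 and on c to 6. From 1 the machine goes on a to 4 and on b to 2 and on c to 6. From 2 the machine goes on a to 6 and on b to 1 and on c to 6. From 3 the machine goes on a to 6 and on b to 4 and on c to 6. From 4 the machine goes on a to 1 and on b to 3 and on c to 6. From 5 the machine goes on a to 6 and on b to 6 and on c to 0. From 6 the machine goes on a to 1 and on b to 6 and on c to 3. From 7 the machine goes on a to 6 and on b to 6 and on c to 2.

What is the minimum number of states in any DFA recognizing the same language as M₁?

4

Reachable states from the start: {0,1,2,3,4,5,6}. Unreachable: {7} — drop them.
P0 = {1,4,5,6} | {0,2,3}.
On input b, block {1,4,5,6} splits into {1,4} and {5,6}.
On input a, block {5,6} splits into {5} and {6}.
No further refinement is possible. Final partition (4 blocks): {1,4} | {0,2,3} | {5} | {6}.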